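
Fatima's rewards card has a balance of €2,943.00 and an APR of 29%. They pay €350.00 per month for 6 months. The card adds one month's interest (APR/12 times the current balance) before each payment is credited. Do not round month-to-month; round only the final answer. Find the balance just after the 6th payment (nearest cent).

Monthly rate r = 29%/12 = 2.41667% = 0.0241667.
Each month: B ← B·(1+r) − €350.00.
Month 1: interest €71.12; balance after payment €2,664.12.
Month 2: interest €64.38; balance after payment €2,378.51.
Month 3: interest €57.48; balance after payment €2,085.99.
Month 4: interest €50.41; balance after payment €1,786.40.
Month 5: interest €43.17; balance after payment €1,479.57.
Month 6: interest €35.76; balance after payment €1,165.32.

€1,165.32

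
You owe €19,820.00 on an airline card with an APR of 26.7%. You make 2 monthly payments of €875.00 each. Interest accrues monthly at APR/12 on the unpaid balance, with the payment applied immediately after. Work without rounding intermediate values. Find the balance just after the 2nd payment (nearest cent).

€18,942.33

Monthly rate r = 26.7%/12 = 2.225% = 0.02225.
Each month: B ← B·(1+r) − €875.00.
Month 1: interest €441.00; balance after payment €19,385.99.
Month 2: interest €431.34; balance after payment €18,942.33.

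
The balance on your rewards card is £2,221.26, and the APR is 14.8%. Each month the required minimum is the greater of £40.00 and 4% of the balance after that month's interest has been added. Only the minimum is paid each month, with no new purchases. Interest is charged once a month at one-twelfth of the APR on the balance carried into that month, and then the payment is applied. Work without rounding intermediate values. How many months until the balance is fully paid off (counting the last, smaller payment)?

Monthly rate r = 14.8%/12 = 1.23333% = 0.0123333.
While 4% of the post-interest balance exceeds £40.00, each month B ← (B·(1+r))·(1 − 0.04), i.e. B shrinks by the factor (1+r)·0.96 = 0.97184.
This holds for months 1–29. Entering month 30 the balance is £970.17; 4% of the post-interest balance is now below £40.00, so the flat £40.00 minimum applies from here.
From month 30 a fixed £40.00 at rate r clears £970.17 in 29 more payments. Total: 29 + 29 = 58 months.

58 months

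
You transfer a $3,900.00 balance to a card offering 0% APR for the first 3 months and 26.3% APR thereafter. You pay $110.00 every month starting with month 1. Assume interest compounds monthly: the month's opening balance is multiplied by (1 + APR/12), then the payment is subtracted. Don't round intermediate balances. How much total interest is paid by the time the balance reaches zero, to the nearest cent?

Promo months 1–3 at r₀ = 0%/12 = 0; months 4+ at r₁ = 26.3%/12 = 0.0219167.
After month 3 (no interest yet): B = $3,900.00 − 3·$110.00 = $3,570.00.
Then at r₁ with $110.00/mo: n₂ = −ln(1 − r₁·B/P)/ln(1+r₁) ≈ 57.30 → 58 more payments.
Total paid = 60·$110.00 + $33.71 = $6,633.71; interest = $6,633.71 − $3,900.00 = $2,733.71.

$2,733.71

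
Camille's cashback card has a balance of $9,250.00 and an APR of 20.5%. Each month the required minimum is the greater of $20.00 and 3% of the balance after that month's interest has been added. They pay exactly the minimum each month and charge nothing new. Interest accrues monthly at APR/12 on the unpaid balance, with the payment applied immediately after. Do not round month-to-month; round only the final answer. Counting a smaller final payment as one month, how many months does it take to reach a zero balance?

Monthly rate r = 20.5%/12 = 1.70833% = 0.0170833.
While 3% of the post-interest balance exceeds $20.00, each month B ← (B·(1+r))·(1 − 0.03), i.e. B shrinks by the factor (1+r)·0.97 = 0.98657.
This holds for months 1–196. Entering month 197 the balance is $653.56; 3% of the post-interest balance is now below $20.00, so the flat $20.00 minimum applies from here.
From month 197 a fixed $20.00 at rate r clears $653.56 in 49 more payments. Total: 196 + 49 = 245 months.

245 months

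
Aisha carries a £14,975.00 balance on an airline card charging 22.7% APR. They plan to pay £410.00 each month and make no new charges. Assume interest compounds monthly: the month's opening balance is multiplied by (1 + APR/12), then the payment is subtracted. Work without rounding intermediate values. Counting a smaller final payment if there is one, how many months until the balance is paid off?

63 payments

Monthly rate r = 22.7%/12 = 1.89167% = 0.0189167.
Recurrence: B ← B·(1+r) − £410.00.
Month 1: interest £283.28; balance after payment £14,848.28.
Month 2: interest £280.88; balance after payment £14,719.16.
Closed form: n = −ln(1 − rB₀/P)/ln(1+r) = −ln(0.30908)/ln(1.01892) ≈ 62.655, so the balance reaches zero during payment 63.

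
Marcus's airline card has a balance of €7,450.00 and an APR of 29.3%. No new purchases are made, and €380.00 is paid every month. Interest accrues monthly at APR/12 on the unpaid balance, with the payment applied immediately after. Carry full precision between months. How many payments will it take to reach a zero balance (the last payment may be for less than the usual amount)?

Monthly rate r = 29.3%/12 = 2.44167% = 0.0244167.
Recurrence: B ← B·(1+r) − €380.00.
Month 1: interest €181.90; balance after payment €7,251.90.
Month 2: interest €177.07; balance after payment €7,048.97.
Closed form: n = −ln(1 − rB₀/P)/ln(1+r) = −ln(0.5213)/ln(1.02442) ≈ 27.004, so the balance reaches zero during payment 28.

28 payments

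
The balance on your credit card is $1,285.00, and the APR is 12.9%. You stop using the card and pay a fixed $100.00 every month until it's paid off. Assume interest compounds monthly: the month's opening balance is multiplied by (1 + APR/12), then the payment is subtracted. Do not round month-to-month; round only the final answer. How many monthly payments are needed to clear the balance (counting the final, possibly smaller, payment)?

Monthly rate r = 12.9%/12 = 1.075% = 0.01075.
Recurrence: B ← B·(1+r) − $100.00.
Month 1: interest $13.81; balance after payment $1,198.81.
Month 2: interest $12.89; balance after payment $1,111.70.
Closed form: n = −ln(1 − rB₀/P)/ln(1+r) = −ln(0.86186)/ln(1.01075) ≈ 13.903, so the balance reaches zero during payment 14.

14 payments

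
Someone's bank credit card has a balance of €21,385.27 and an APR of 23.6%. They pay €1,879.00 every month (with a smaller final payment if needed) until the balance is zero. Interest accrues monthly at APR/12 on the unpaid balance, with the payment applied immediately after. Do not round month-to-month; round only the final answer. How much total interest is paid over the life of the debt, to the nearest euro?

Monthly rate r = 23.6%/12 = 1.96667% = 0.0196667.
Payoff takes n = ⌈−ln(1 − rB₀/P)/ln(1+r)⌉ = ⌈13.010⌉ = 14 payments; the last is €19.37.
Total paid = 13·€1,879.00 + €19.37 = €24,446.37.
Total interest = total paid − principal = €24,446.37 − €21,385.27 = €3,061.10.

€3,061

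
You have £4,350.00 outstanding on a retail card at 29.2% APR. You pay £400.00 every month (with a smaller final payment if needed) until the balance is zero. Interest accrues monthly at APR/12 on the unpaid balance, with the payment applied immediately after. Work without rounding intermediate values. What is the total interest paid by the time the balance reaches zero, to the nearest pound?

Monthly rate r = 29.2%/12 = 2.43333% = 0.0243333.
Payoff takes n = ⌈−ln(1 − rB₀/P)/ln(1+r)⌉ = ⌈12.785⌉ = 13 payments; the last is £314.77.
Total paid = 12·£400.00 + £314.77 = £5,114.77.
Total interest = total paid − principal = £5,114.77 − £4,350.00 = £764.77.

£765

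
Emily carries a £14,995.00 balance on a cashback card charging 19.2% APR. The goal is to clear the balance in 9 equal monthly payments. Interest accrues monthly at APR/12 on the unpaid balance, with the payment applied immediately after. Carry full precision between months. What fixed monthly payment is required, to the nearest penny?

£1,802.22

Monthly rate r = 19.2%/12 = 1.6% = 0.016.
Level-payment amortization: P = B₀·r / (1 − (1+r)^(−n)) = 14995.00·0.016 / (1 − 1.016^(−9)).
Denominator 1 − (1+r)^(−9) = 0.1331247.
P = 239.92 / 0.1331247 ≈ 1802.22.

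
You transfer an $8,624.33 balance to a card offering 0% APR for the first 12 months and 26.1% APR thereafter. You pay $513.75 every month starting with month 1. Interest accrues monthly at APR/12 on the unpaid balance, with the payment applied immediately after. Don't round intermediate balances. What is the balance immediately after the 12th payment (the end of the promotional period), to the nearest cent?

$2,459.33

Promo months 1–12 at r₀ = 0%/12 = 0; months 13+ at r₁ = 26.1%/12 = 0.02175.
After month 12 (no interest yet): B = $8,624.33 − 12·$513.75 = $2,459.33.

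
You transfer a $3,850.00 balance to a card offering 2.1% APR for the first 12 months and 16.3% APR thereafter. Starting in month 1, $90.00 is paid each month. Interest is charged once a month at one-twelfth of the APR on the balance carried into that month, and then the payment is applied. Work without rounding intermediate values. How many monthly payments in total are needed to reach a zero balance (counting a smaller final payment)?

54 months

Promo months 1–12 at r₀ = 2.1%/12 = 0.00175; months 13+ at r₁ = 16.3%/12 = 0.0135833.
After month 12: iterate B ← B·(1+r₀) − $90.00 for 12 months → $2,841.18.
Then at r₁ with $90.00/mo: n₂ = −ln(1 − r₁·B/P)/ln(1+r₁) ≈ 41.51 → 42 more payments.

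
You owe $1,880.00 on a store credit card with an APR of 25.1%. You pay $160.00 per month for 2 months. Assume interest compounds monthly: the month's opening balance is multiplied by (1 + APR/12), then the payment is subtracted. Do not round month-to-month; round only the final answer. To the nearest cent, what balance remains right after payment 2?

Monthly rate r = 25.1%/12 = 2.09167% = 0.0209167.
Each month: B ← B·(1+r) − $160.00.
Month 1: interest $39.32; balance after payment $1,759.32.
Month 2: interest $36.80; balance after payment $1,636.12.

$1,636.12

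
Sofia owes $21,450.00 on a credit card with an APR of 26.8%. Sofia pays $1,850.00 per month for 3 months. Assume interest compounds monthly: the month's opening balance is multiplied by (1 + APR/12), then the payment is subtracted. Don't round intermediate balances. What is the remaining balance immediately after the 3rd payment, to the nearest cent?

$17,244.61

Monthly rate r = 26.8%/12 = 2.23333% = 0.0223333.
Each month: B ← B·(1+r) − $1,850.00.
Month 1: interest $479.05; balance after payment $20,079.05.
Month 2: interest $448.43; balance after payment $18,677.48.
Month 3: interest $417.13; balance after payment $17,244.61.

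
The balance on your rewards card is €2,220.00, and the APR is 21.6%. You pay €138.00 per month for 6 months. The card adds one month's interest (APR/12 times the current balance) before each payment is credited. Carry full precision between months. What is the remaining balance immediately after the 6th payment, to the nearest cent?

Monthly rate r = 21.6%/12 = 1.8% = 0.018.
Each month: B ← B·(1+r) − €138.00.
Month 1: interest €39.96; balance after payment €2,121.96.
Month 2: interest €38.20; balance after payment €2,022.16.
Month 3: interest €36.40; balance after payment €1,920.55.
Month 4: interest €34.57; balance after payment €1,817.12.
Month 5: interest €32.71; balance after payment €1,711.83.
Month 6: interest €30.81; balance after payment €1,604.65.

€1,604.65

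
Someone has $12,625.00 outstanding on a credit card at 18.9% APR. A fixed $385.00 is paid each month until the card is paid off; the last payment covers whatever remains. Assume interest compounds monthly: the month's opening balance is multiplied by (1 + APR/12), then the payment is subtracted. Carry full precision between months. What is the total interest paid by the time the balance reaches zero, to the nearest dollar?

$5,278

Monthly rate r = 18.9%/12 = 1.575% = 0.01575.
Payoff takes n = ⌈−ln(1 − rB₀/P)/ln(1+r)⌉ = ⌈46.499⌉ = 47 payments; the last is $192.99.
Total paid = 46·$385.00 + $192.99 = $17,902.99.
Total interest = total paid − principal = $17,902.99 − $12,625.00 = $5,277.99.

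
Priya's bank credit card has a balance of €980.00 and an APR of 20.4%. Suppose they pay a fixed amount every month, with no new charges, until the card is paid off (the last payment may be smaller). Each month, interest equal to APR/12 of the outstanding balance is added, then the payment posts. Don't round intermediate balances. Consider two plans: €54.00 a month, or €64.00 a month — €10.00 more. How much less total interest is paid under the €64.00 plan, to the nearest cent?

Monthly rate r = 20.4%/12 = 1.7% = 0.017.
At €54.00/mo: n = ⌈−ln(1 − rB₀/P)/ln(1+r)⌉ = 22 payments (last €47.84); total interest = total paid − €980.00 = €201.84.
At €64.00/mo: 18 payments (last €56.84); total interest €164.84.
Interest saved = €201.84 − €164.84 = €37.00.

€37.00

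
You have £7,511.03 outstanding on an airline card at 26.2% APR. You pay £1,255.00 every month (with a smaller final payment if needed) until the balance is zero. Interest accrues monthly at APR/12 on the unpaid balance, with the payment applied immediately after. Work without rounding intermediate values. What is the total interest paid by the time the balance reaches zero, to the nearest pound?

Monthly rate r = 26.2%/12 = 2.18333% = 0.0218333.
Payoff takes n = ⌈−ln(1 − rB₀/P)/ln(1+r)⌉ = ⌈6.483⌉ = 7 payments; the last is £610.13.
Total paid = 6·£1,255.00 + £610.13 = £8,140.13.
Total interest = total paid − principal = £8,140.13 − £7,511.03 = £629.10.

£629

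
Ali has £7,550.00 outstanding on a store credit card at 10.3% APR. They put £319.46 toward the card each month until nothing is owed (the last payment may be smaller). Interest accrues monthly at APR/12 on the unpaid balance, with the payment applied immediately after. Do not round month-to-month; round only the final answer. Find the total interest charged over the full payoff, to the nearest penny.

£924.68

Monthly rate r = 10.3%/12 = 0.858333% = 0.00858333.
Payoff takes n = ⌈−ln(1 − rB₀/P)/ln(1+r)⌉ = ⌈26.527⌉ = 27 payments; the last is £168.72.
Total paid = 26·£319.46 + £168.72 = £8,474.68.
Total interest = total paid − principal = £8,474.68 − £7,550.00 = £924.68.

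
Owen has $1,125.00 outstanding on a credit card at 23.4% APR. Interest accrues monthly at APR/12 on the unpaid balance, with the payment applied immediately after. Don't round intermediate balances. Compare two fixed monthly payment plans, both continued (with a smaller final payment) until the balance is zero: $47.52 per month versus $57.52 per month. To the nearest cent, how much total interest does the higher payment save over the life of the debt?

Monthly rate r = 23.4%/12 = 1.95% = 0.0195.
At $47.52/mo: n = ⌈−ln(1 − rB₀/P)/ln(1+r)⌉ = 33 payments (last $3.10); total interest = total paid − $1,125.00 = $398.74.
At $57.52/mo: 25 payments (last $50.05); total interest $305.53.
Interest saved = $398.74 − $305.53 = $93.21.

$93.21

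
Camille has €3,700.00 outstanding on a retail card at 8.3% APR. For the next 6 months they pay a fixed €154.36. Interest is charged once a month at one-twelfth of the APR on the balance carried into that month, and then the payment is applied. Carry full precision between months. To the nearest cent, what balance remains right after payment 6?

€2,913.91

Monthly rate r = 8.3%/12 = 0.691667% = 0.00691667.
Each month: B ← B·(1+r) − €154.36.
Month 1: interest €25.59; balance after payment €3,571.23.
Month 2: interest €24.70; balance after payment €3,441.57.
Month 3: interest €23.80; balance after payment €3,311.02.
Month 4: interest €22.90; balance after payment €3,179.56.
Month 5: interest €21.99; balance after payment €3,047.19.
Month 6: interest €21.08; balance after payment €2,913.91.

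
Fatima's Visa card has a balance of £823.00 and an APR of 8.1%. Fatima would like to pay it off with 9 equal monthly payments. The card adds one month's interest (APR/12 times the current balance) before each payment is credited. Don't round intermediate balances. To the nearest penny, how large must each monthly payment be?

£94.56

Monthly rate r = 8.1%/12 = 0.675% = 0.00675.
Level-payment amortization: P = B₀·r / (1 − (1+r)^(−n)) = 823.00·0.00675 / (1 − 1.00675^(−9)).
Denominator 1 − (1+r)^(−9) = 0.0587494229.
P = 5.55525 / 0.0587494229 ≈ 94.56.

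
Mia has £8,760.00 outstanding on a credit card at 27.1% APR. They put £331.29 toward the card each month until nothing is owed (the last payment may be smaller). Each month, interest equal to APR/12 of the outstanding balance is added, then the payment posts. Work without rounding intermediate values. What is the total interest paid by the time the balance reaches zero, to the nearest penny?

£4,728.35

Monthly rate r = 27.1%/12 = 2.25833% = 0.0225833.
Payoff takes n = ⌈−ln(1 − rB₀/P)/ln(1+r)⌉ = ⌈40.712⌉ = 41 payments; the last is £236.75.
Total paid = 40·£331.29 + £236.75 = £13,488.35.
Total interest = total paid − principal = £13,488.35 − £8,760.00 = £4,728.35.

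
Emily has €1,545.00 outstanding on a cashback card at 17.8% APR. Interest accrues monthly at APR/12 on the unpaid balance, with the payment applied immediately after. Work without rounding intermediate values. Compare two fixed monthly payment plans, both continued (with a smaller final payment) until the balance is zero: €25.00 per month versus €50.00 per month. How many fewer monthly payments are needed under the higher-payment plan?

Monthly rate r = 17.8%/12 = 1.48333% = 0.0148333.
At €25.00/mo: n = ⌈−ln(1 − rB₀/P)/ln(1+r)⌉ = 169 payments (last €19.74); total interest = total paid − €1,545.00 = €2,674.74.
At €50.00/mo: 42 payments (last €32.12); total interest €537.12.
Payments saved = 169 − 42 = 127.

127 fewer payments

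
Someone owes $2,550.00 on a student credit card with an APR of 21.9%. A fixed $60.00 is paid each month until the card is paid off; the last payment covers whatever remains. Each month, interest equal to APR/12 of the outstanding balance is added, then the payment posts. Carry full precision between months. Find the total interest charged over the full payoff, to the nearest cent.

Monthly rate r = 21.9%/12 = 1.825% = 0.01825.
Payoff takes n = ⌈−ln(1 − rB₀/P)/ln(1+r)⌉ = ⌈82.632⌉ = 83 payments; the last is $38.04.
Total paid = 82·$60.00 + $38.04 = $4,958.04.
Total interest = total paid − principal = $4,958.04 − $2,550.00 = $2,408.04.

$2,408.04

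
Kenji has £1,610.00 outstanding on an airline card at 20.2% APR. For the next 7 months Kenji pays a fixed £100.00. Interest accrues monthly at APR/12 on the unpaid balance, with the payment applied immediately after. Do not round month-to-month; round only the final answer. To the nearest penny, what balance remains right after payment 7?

£1,073.21

Monthly rate r = 20.2%/12 = 1.68333% = 0.0168333.
Each month: B ← B·(1+r) − £100.00.
Month 1: interest £27.10; balance after payment £1,537.10.
Month 2: interest £25.87; balance after payment £1,462.98.
Month 3: interest £24.63; balance after payment £1,387.60.
Month 4: interest £23.36; balance after payment £1,310.96.
Month 5: interest £22.07; balance after payment £1,233.03.
Month 6: interest £20.76; balance after payment £1,153.78.
Month 7: interest £19.42; balance after payment £1,073.21.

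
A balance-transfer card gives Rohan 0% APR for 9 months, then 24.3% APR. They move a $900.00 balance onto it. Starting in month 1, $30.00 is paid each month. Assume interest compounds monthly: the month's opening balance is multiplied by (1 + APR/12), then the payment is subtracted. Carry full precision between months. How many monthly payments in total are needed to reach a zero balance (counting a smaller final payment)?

37 months

Promo months 1–9 at r₀ = 0%/12 = 0; months 10+ at r₁ = 24.3%/12 = 0.02025.
After month 9 (no interest yet): B = $900.00 − 9·$30.00 = $630.00.
Then at r₁ with $30.00/mo: n₂ = −ln(1 − r₁·B/P)/ln(1+r₁) ≈ 27.63 → 28 more payments.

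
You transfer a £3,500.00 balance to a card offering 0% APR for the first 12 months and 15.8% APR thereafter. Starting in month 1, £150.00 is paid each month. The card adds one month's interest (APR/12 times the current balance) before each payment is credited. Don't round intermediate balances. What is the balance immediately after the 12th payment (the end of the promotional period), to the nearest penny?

£1,700.00

Promo months 1–12 at r₀ = 0%/12 = 0; months 13+ at r₁ = 15.8%/12 = 0.0131667.
After month 12 (no interest yet): B = £3,500.00 − 12·£150.00 = £1,700.00.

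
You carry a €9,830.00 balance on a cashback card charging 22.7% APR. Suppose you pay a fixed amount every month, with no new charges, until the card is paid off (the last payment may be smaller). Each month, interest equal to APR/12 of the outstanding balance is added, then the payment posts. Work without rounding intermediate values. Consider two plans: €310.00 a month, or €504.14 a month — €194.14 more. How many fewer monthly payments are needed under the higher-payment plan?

24 fewer payments

Monthly rate r = 22.7%/12 = 1.89167% = 0.0189167.
At €310.00/mo: n = ⌈−ln(1 − rB₀/P)/ln(1+r)⌉ = 49 payments (last €271.21); total interest = total paid − €9,830.00 = €5,321.21.
At €504.14/mo: 25 payments (last €282.25); total interest €2,551.61.
Payments saved = 49 − 25 = 24.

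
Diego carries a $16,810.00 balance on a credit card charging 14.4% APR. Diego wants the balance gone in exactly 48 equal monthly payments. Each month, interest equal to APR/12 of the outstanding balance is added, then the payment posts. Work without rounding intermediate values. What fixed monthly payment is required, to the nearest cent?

Monthly rate r = 14.4%/12 = 1.2% = 0.012.
Level-payment amortization: P = B₀·r / (1 − (1+r)^(−n)) = 16810.00·0.012 / (1 − 1.012^(−48)).
Denominator 1 − (1+r)^(−48) = 0.435926886.
P = 201.72 / 0.435926886 ≈ 462.74.

$462.74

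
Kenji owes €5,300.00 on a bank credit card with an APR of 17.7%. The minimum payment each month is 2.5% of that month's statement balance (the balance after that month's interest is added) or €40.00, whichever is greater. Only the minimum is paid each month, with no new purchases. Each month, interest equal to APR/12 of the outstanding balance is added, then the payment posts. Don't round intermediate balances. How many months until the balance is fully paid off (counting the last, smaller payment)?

Monthly rate r = 17.7%/12 = 1.475% = 0.01475.
While 2.5% of the post-interest balance exceeds €40.00, each month B ← (B·(1+r))·(1 − 0.025), i.e. B shrinks by the factor (1+r)·0.975 = 0.98938.
This holds for months 1–114. Entering month 115 the balance is €1,569.40; 2.5% of the post-interest balance is now below €40.00, so the flat €40.00 minimum applies from here.
From month 115 a fixed €40.00 at rate r clears €1,569.40 in 60 more payments. Total: 114 + 60 = 174 months.

174 months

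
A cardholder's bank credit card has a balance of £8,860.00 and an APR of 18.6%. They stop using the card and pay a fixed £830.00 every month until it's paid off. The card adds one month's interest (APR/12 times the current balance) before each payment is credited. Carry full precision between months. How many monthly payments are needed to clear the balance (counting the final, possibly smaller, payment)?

Monthly rate r = 18.6%/12 = 1.55% = 0.0155.
Recurrence: B ← B·(1+r) − £830.00.
Month 1: interest £137.33; balance after payment £8,167.33.
Month 2: interest £126.59; balance after payment £7,463.92.
Closed form: n = −ln(1 − rB₀/P)/ln(1+r) = −ln(0.83454)/ln(1.0155) ≈ 11.759, so the balance reaches zero during payment 12.

12 months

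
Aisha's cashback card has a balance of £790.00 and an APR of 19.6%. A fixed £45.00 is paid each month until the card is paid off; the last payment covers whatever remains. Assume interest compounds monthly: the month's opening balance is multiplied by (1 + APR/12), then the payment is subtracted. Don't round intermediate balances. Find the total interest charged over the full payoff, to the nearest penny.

£148.60

Monthly rate r = 19.6%/12 = 1.63333% = 0.0163333.
Payoff takes n = ⌈−ln(1 − rB₀/P)/ln(1+r)⌉ = ⌈20.857⌉ = 21 payments; the last is £38.60.
Total paid = 20·£45.00 + £38.60 = £938.60.
Total interest = total paid − principal = £938.60 − £790.00 = £148.60.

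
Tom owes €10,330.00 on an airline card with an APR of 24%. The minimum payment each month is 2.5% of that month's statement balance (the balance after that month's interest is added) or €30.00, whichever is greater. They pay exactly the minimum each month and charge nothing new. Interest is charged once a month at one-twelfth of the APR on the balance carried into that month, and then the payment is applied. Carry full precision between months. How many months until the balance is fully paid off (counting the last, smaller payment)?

Monthly rate r = 24%/12 = 2% = 0.02.
While 2.5% of the post-interest balance exceeds €30.00, each month B ← (B·(1+r))·(1 − 0.025), i.e. B shrinks by the factor (1+r)·0.975 = 0.9945.
This holds for months 1–394. Entering month 395 the balance is €1,175.94; 2.5% of the post-interest balance is now below €30.00, so the flat €30.00 minimum applies from here.
From month 395 a fixed €30.00 at rate r clears €1,175.94 in 78 more payments. Total: 394 + 78 = 472 months.

472 months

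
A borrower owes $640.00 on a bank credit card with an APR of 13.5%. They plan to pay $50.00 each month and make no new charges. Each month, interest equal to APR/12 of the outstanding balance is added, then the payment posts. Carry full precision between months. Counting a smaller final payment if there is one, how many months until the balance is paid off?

14 payments

Monthly rate r = 13.5%/12 = 1.125% = 0.01125.
Recurrence: B ← B·(1+r) − $50.00.
Month 1: interest $7.20; balance after payment $597.20.
Month 2: interest $6.72; balance after payment $553.92.
Closed form: n = −ln(1 − rB₀/P)/ln(1+r) = −ln(0.856)/ln(1.01125) ≈ 13.898, so the balance reaches zero during payment 14.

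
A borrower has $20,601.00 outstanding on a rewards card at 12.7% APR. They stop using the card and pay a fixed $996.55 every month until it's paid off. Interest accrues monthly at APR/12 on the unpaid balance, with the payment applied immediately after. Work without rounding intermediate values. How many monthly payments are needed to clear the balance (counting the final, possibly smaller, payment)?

24 payments

Monthly rate r = 12.7%/12 = 1.05833% = 0.0105833.
Recurrence: B ← B·(1+r) − $996.55.
Month 1: interest $218.03; balance after payment $19,822.48.
Month 2: interest $209.79; balance after payment $19,035.72.
Closed form: n = −ln(1 − rB₀/P)/ln(1+r) = −ln(0.78122)/ln(1.01058) ≈ 23.452, so the balance reaches zero during payment 24.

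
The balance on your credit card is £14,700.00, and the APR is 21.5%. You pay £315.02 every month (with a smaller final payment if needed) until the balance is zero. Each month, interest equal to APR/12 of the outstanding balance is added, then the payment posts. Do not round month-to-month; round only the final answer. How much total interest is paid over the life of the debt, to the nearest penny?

£17,377.82

Monthly rate r = 21.5%/12 = 1.79167% = 0.0179167.
Payoff takes n = ⌈−ln(1 − rB₀/P)/ln(1+r)⌉ = ⌈101.827⌉ = 102 payments; the last is £260.80.
Total paid = 101·£315.02 + £260.80 = £32,077.82.
Total interest = total paid − principal = £32,077.82 − £14,700.00 = £17,377.82.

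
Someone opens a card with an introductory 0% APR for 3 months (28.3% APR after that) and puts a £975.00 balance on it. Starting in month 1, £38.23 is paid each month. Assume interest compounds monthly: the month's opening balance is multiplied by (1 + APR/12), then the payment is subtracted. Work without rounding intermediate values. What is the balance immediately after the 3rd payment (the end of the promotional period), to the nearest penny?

Promo months 1–3 at r₀ = 0%/12 = 0; months 4+ at r₁ = 28.3%/12 = 0.0235833.
After month 3 (no interest yet): B = £975.00 − 3·£38.23 = £860.31.

£860.31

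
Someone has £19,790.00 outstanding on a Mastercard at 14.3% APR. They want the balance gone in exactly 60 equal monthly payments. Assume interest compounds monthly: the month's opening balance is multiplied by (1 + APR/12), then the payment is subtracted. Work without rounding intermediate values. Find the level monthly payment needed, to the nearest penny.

Monthly rate r = 14.3%/12 = 1.19167% = 0.0119167.
Level-payment amortization: P = B₀·r / (1 − (1+r)^(−n)) = 19790.00·0.0119167 / (1 − 1.01192^(−60)).
Denominator 1 − (1+r)^(−60) = 0.508735862.
P = 235.831 / 0.508735862 ≈ 463.56.

£463.56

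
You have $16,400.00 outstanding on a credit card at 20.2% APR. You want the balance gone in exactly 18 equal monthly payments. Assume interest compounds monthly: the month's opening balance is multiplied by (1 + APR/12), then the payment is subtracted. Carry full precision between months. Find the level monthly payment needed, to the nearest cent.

$1,063.69

Monthly rate r = 20.2%/12 = 1.68333% = 0.0168333.
Level-payment amortization: P = B₀·r / (1 − (1+r)^(−n)) = 16400.00·0.0168333 / (1 − 1.01683^(−18)).
Denominator 1 − (1+r)^(−18) = 0.259535815.
P = 276.067 / 0.259535815 ≈ 1063.69.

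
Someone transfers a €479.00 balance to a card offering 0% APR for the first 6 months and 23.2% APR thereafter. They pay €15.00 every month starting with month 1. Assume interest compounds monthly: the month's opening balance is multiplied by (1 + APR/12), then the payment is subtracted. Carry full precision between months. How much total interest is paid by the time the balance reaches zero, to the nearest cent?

Promo months 1–6 at r₀ = 0%/12 = 0; months 7+ at r₁ = 23.2%/12 = 0.0193333.
After month 6 (no interest yet): B = €479.00 − 6·€15.00 = €389.00.
Then at r₁ with €15.00/mo: n₂ = −ln(1 − r₁·B/P)/ln(1+r₁) ≈ 36.34 → 37 more payments.
Total paid = 42·€15.00 + €5.16 = €635.16; interest = €635.16 − €479.00 = €156.16.

€156.16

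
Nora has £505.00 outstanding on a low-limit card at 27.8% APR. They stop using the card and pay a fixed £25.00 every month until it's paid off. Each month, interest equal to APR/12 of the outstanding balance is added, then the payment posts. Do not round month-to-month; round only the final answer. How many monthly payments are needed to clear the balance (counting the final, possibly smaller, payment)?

Monthly rate r = 27.8%/12 = 2.31667% = 0.0231667.
Recurrence: B ← B·(1+r) − £25.00.
Month 1: interest £11.70; balance after payment £491.70.
Month 2: interest £11.39; balance after payment £478.09.
Closed form: n = −ln(1 − rB₀/P)/ln(1+r) = −ln(0.53203)/ln(1.02317) ≈ 27.554, so the balance reaches zero during payment 28.

28 months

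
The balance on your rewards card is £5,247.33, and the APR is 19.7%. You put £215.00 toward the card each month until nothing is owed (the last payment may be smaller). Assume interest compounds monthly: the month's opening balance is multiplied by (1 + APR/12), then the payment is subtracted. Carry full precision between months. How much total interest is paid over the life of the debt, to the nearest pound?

£1,513

Monthly rate r = 19.7%/12 = 1.64167% = 0.0164167.
Payoff takes n = ⌈−ln(1 − rB₀/P)/ln(1+r)⌉ = ⌈31.439⌉ = 32 payments; the last is £94.91.
Total paid = 31·£215.00 + £94.91 = £6,759.91.
Total interest = total paid − principal = £6,759.91 − £5,247.33 = £1,512.58.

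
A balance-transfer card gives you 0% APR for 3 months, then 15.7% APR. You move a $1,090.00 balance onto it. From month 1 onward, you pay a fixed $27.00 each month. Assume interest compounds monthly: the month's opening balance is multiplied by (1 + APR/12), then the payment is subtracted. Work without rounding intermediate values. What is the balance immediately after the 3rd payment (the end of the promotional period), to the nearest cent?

$1,009.00

Promo months 1–3 at r₀ = 0%/12 = 0; months 4+ at r₁ = 15.7%/12 = 0.0130833.
After month 3 (no interest yet): B = $1,090.00 − 3·$27.00 = $1,009.00.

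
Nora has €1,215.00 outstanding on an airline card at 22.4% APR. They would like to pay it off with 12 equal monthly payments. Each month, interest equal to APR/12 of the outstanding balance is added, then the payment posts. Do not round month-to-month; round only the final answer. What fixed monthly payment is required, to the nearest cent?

Monthly rate r = 22.4%/12 = 1.86667% = 0.0186667.
Level-payment amortization: P = B₀·r / (1 − (1+r)^(−n)) = 1215.00·0.0186667 / (1 − 1.01867^(−12)).
Denominator 1 − (1+r)^(−12) = 0.199032568.
P = 22.68 / 0.199032568 ≈ 113.95.

€113.95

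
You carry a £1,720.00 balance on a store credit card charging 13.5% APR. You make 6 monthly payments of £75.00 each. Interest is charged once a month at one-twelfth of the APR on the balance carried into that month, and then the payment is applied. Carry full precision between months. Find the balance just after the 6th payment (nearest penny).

Monthly rate r = 13.5%/12 = 1.125% = 0.01125.
Each month: B ← B·(1+r) − £75.00.
Month 1: interest £19.35; balance after payment £1,664.35.
Month 2: interest £18.72; balance after payment £1,608.07.
Month 3: interest £18.09; balance after payment £1,551.16.
Month 4: interest £17.45; balance after payment £1,493.62.
Month 5: interest £16.80; balance after payment £1,435.42.
Month 6: interest £16.15; balance after payment £1,376.57.

£1,376.57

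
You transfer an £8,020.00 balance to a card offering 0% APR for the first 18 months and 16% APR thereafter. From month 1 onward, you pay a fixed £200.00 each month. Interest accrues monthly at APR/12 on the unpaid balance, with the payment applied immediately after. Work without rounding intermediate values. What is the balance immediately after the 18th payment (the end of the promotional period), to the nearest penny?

£4,420.00

Promo months 1–18 at r₀ = 0%/12 = 0; months 19+ at r₁ = 16%/12 = 0.0133333.
After month 18 (no interest yet): B = £8,020.00 − 18·£200.00 = £4,420.00.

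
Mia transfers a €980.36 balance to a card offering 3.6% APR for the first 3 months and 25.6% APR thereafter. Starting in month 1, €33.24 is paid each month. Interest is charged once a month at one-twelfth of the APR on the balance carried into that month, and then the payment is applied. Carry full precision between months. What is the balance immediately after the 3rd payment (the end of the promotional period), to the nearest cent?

€889.19

Promo months 1–3 at r₀ = 3.6%/12 = 0.003; months 4+ at r₁ = 25.6%/12 = 0.0213333.
After month 3: iterate B ← B·(1+r₀) − €33.24 for 3 months → €889.19.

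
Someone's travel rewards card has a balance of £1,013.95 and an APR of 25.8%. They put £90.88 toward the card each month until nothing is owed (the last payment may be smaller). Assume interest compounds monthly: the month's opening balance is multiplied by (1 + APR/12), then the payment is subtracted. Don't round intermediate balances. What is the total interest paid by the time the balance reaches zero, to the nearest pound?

£158

Monthly rate r = 25.8%/12 = 2.15% = 0.0215.
Payoff takes n = ⌈−ln(1 − rB₀/P)/ln(1+r)⌉ = ⌈12.894⌉ = 13 payments; the last is £81.30.
Total paid = 12·£90.88 + £81.30 = £1,171.86.
Total interest = total paid − principal = £1,171.86 − £1,013.95 = £157.91.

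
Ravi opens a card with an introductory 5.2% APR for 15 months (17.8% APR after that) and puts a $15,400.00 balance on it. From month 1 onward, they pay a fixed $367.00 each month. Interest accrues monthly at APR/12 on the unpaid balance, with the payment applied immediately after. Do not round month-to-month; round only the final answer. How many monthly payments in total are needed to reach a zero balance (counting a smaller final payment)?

54 months

Promo months 1–15 at r₀ = 5.2%/12 = 0.00433333; months 16+ at r₁ = 17.8%/12 = 0.0148333.
After month 15: iterate B ← B·(1+r₀) − $367.00 for 15 months → $10,756.78.
Then at r₁ with $367.00/mo: n₂ = −ln(1 − r₁·B/P)/ln(1+r₁) ≈ 38.75 → 39 more payments.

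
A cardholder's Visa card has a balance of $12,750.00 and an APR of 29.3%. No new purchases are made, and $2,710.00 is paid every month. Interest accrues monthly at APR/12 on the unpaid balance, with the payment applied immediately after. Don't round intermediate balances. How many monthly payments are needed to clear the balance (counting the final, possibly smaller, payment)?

6 payments

Monthly rate r = 29.3%/12 = 2.44167% = 0.0244167.
Recurrence: B ← B·(1+r) − $2,710.00.
Month 1: interest $311.31; balance after payment $10,351.31.
Month 2: interest $252.74; balance after payment $7,894.06.
Month 3: interest $192.75; balance after payment $5,376.80.
Month 4: interest $131.28; balance after payment $2,798.09.
Month 5: interest $68.32; balance after payment $156.41.
Month 6: interest $3.82; balance after payment $0.00.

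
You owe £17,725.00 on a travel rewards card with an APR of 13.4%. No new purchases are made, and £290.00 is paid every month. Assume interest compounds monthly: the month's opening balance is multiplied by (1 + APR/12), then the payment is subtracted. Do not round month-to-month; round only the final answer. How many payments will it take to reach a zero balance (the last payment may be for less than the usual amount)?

Monthly rate r = 13.4%/12 = 1.11667% = 0.0111667.
Recurrence: B ← B·(1+r) − £290.00.
Month 1: interest £197.93; balance after payment £17,632.93.
Month 2: interest £196.90; balance after payment £17,539.83.
Closed form: n = −ln(1 − rB₀/P)/ln(1+r) = −ln(0.31749)/ln(1.01117) ≈ 103.318, so the balance reaches zero during payment 104.

104 payments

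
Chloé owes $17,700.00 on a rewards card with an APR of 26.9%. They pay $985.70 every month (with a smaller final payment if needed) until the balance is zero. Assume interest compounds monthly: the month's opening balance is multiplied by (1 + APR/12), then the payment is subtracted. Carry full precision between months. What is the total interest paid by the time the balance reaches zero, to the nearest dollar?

$5,203

Monthly rate r = 26.9%/12 = 2.24167% = 0.0224167.
Payoff takes n = ⌈−ln(1 − rB₀/P)/ln(1+r)⌉ = ⌈23.233⌉ = 24 payments; the last is $231.55.
Total paid = 23·$985.70 + $231.55 = $22,902.65.
Total interest = total paid − principal = $22,902.65 − $17,700.00 = $5,202.65.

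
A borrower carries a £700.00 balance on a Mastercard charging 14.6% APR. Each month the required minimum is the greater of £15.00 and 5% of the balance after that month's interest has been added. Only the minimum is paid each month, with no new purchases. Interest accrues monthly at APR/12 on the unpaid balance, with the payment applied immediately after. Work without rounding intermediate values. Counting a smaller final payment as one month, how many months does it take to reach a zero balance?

Monthly rate r = 14.6%/12 = 1.21667% = 0.0121667.
While 5% of the post-interest balance exceeds £15.00, each month B ← (B·(1+r))·(1 − 0.05), i.e. B shrinks by the factor (1+r)·0.95 = 0.96156.
This holds for months 1–22. Entering month 23 the balance is £295.50; 5% of the post-interest balance is now below £15.00, so the flat £15.00 minimum applies from here.
From month 23 a fixed £15.00 at rate r clears £295.50 in 23 more payments. Total: 22 + 23 = 45 months.

45 months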